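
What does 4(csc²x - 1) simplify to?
4(csc²x - 1) = 4(cot²x) (using Pythagorean identity)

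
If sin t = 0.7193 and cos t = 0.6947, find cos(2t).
cos(2t) = cos²t - sin²t = -0.03478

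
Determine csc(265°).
csc(265°) = -1.004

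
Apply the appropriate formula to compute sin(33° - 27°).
sin(33° - 27°) = sin 33° cos 27° - cos 33° sin 27° = 0.1045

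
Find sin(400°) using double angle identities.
sin(400°) = 2 sin 200° cos 200° = 0.6428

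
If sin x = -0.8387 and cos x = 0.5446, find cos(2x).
cos(2x) = cos²x - sin²x = -0.4068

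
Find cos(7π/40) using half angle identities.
cos(7π/40) = √((1 + cos 7π/20)/2) = 0.8526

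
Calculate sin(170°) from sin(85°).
sin(170°) = 2 sin 85° cos 85° = 0.1736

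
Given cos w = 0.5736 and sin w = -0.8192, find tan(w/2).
tan(w/2) = sin w / (1 + cos w) = -0.5206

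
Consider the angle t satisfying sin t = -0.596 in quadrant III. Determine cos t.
cos t = ±√(1 - sin²t) = -0.803 (negative in QIII)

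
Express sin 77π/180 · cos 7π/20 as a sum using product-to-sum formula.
sin 77π/180 cos 7π/20 = (1/2)[sin(77π/180+7π/20) + sin(77π/180-7π/20)]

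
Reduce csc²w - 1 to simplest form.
csc²w - 1 = cot²w (using Pythagorean identity)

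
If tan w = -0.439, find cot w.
cot w = 1/tan w = -2.278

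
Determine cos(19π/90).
cos(19π/90) = 0.788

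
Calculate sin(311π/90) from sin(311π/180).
sin(311π/90) = 2 sin 311π/180 cos 311π/180 = -0.9903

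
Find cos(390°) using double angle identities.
cos(390°) = cos²195° - sin²195° = √3/2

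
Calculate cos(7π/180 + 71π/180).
cos(7π/180 + 71π/180) = cos 7π/180 cos 71π/180 - sin 7π/180 sin 71π/180 = 0.2079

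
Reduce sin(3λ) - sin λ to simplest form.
sin(3λ) - sin λ = 2 cos(2λ) sin λ (using Sum-to-product)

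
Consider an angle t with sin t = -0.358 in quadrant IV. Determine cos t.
cos t = √(1 - sin²t) = 0.9337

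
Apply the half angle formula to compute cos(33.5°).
cos(33.5°) = √((1 + cos 67°)/2) = 0.8339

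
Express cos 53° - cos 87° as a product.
cos 53° - cos 87° = -2 sin(70°) sin(-17°)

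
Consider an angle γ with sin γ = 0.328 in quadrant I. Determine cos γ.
cos γ = √(1 - sin²γ) = 0.9447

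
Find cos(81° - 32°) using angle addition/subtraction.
cos(81° - 32°) = cos 81° cos 32° + sin 81° sin 32° = 0.6561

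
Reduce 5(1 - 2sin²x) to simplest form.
5(1 - 2sin²x) = 5(cos(2x)) (using Double angle)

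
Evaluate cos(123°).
cos(123°) = -0.5446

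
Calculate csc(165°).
csc(165°) = 3.864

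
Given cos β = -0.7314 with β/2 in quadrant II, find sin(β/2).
sin(β/2) = ±√((1 - cos β)/2); positive since β/2 ∈ QII, so sin(β/2) = 0.9304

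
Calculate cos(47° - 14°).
cos(47° - 14°) = cos 47° cos 14° + sin 47° sin 14° = 0.8387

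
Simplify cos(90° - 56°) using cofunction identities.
cos(90° - 56°) = sin(56°)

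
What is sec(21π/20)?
sec(21π/20) = -1.012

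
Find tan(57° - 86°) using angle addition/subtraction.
tan(57° - 86°) = (tan 57° - tan 86°)/(1 + tan 57° tan 86°) = -0.5543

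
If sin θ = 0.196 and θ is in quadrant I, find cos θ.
cos θ = 0.9806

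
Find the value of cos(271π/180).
cos(271π/180) = 0.01745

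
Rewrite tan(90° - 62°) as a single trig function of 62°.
tan(90° - 62°) = cot(62°)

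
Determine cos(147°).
cos(147°) = -0.8387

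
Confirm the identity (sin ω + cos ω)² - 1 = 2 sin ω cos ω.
LHS = sin²ω + 2 sin ω cos ω + cos²ω - 1 = (sin²ω + cos²ω) + 2 sin ω cos ω - 1 = 1 + 2 sin ω cos ω - 1 = 2 sin ω cos ω = RHS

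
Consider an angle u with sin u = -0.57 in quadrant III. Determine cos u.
cos u = ±√(1 - sin²u) = -0.8216 (negative in QIII)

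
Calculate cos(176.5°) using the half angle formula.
cos(176.5°) = -√((1 + cos 353°)/2) = -0.9981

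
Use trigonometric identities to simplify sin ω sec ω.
sin ω sec ω = tan ω (using Reciprocal + quotient)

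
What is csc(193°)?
csc(193°) = -4.445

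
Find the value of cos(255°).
cos(255°) = -(√6-√2)/4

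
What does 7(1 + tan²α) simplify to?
7(1 + tan²α) = 7(sec²α) (using Pythagorean identity)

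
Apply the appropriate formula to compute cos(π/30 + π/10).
cos(π/30 + π/10) = cos π/30 cos π/10 - sin π/30 sin π/10 = 0.9135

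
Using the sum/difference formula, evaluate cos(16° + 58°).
cos(16° + 58°) = cos 16° cos 58° - sin 16° sin 58° = 0.2756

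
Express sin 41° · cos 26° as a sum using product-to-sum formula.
sin 41° cos 26° = (1/2)[sin(41°+26°) + sin(41°-26°)]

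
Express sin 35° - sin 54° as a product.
sin 35° - sin 54° = 2 cos(44.5°) sin(-9.5°)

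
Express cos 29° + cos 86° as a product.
cos 29° + cos 86° = 2 cos(57.5°) cos(-28.5°)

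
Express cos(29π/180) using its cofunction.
cos(29π/180) = sin(π/2 - 29π/180) = sin(61π/180)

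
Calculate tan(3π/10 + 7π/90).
tan(3π/10 + 7π/90) = (tan 3π/10 + tan 7π/90)/(1 - tan 3π/10 tan 7π/90) = 2.475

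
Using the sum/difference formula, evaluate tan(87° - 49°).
tan(87° - 49°) = (tan 87° - tan 49°)/(1 + tan 87° tan 49°) = 0.7813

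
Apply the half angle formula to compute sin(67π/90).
sin(67π/90) = √((1 - cos 67π/45)/2) = 0.7193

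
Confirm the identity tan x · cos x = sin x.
LHS = (sin x/cos x) · cos x = sin x = RHS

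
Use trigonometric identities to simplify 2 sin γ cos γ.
2 sin γ cos γ = sin(2γ) (using Double angle)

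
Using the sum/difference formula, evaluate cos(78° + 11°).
cos(78° + 11°) = cos 78° cos 11° - sin 78° sin 11° = 0.01745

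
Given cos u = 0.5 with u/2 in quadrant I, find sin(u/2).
sin(u/2) = ±√((1 - cos u)/2); positive since u/2 ∈ QI, so sin(u/2) = 1/2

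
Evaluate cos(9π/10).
cos(9π/10) = -0.9511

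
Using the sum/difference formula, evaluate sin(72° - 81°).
sin(72° - 81°) = sin 72° cos 81° - cos 72° sin 81° = -0.1564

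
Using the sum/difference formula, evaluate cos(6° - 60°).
cos(6° - 60°) = cos 6° cos 60° + sin 6° sin 60° = 0.5878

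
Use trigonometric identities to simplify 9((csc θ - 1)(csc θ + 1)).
9((csc θ - 1)(csc θ + 1)) = 9(cot²θ) (using Diff. of squares)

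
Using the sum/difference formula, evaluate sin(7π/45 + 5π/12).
sin(7π/45 + 5π/12) = sin 7π/45 cos 5π/12 + cos 7π/45 sin 5π/12 = 0.9744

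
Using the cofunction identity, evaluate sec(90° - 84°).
sec(90° - 84°) = csc(84°) = 1.006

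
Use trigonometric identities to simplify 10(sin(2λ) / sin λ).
10(sin(2λ) / sin λ) = 10(2 cos λ) (using Double angle)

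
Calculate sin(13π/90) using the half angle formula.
sin(13π/90) = √((1 - cos 13π/45)/2) = 0.4384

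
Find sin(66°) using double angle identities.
sin(66°) = 2 sin 33° cos 33° = 0.9135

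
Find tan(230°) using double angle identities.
tan(230°) = 2 tan 115° / (1 - tan²115°) = 1.192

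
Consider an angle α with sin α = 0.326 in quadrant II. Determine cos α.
cos α = ±√(1 - sin²α) = -0.9454 (negative in QII)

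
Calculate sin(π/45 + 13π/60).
sin(π/45 + 13π/60) = sin π/45 cos 13π/60 + cos π/45 sin 13π/60 = 0.682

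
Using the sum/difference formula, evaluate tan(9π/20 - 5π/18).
tan(9π/20 - 5π/18) = (tan 9π/20 - tan 5π/18)/(1 + tan 9π/20 tan 5π/18) = 0.6009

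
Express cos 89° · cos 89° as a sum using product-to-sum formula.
cos 89° cos 89° = (1/2)[cos(89°-89°) + cos(89°+89°)]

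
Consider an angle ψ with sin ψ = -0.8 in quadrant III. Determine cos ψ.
cos ψ = ±√(1 - sin²ψ) = -0.6 (negative in QIII)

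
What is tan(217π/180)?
tan(217π/180) = 0.7536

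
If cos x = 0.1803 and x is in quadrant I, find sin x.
sin x = 0.9836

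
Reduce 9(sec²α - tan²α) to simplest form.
9(sec²α - tan²α) = 9 (using Pythagorean identity)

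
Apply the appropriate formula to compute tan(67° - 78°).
tan(67° - 78°) = (tan 67° - tan 78°)/(1 + tan 67° tan 78°) = -0.1944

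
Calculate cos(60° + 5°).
cos(60° + 5°) = cos 60° cos 5° - sin 60° sin 5° = 0.4226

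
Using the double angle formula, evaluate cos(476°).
cos(476°) = 1 - 2sin²238° = -0.4384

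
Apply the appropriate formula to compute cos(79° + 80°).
cos(79° + 80°) = cos 79° cos 80° - sin 79° sin 80° = -0.9336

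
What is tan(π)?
tan(π) = 0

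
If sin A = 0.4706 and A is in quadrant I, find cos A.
cos A = 0.8823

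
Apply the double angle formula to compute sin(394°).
sin(394°) = 2 sin 197° cos 197° = 0.5592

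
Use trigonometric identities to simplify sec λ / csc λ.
sec λ / csc λ = tan λ (using Reciprocal identities)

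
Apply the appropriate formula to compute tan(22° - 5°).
tan(22° - 5°) = (tan 22° - tan 5°)/(1 + tan 22° tan 5°) = 0.3057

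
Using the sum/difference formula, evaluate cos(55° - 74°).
cos(55° - 74°) = cos 55° cos 74° + sin 55° sin 74° = 0.9455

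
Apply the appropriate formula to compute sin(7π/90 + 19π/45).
sin(7π/90 + 19π/45) = sin 7π/90 cos 19π/45 + cos 7π/90 sin 19π/45 = 1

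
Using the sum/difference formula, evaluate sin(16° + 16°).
sin(16° + 16°) = sin 16° cos 16° + cos 16° sin 16° = 0.5299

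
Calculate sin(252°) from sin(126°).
sin(252°) = 2 sin 126° cos 126° = -0.9511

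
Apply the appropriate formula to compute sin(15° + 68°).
sin(15° + 68°) = sin 15° cos 68° + cos 15° sin 68° = 0.9925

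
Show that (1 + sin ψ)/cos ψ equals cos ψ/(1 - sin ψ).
LHS = (1 + sin ψ)(1 - sin ψ) / (cos ψ(1 - sin ψ)) = (1 - sin²ψ) / (cos ψ(1 - sin ψ)) = cos²ψ / (cos ψ(1 - sin ψ)) = cos ψ/(1 - sin ψ) = RHS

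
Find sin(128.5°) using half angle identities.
sin(128.5°) = √((1 - cos 257°)/2) = 0.7826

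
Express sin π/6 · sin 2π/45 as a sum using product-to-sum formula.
sin π/6 sin 2π/45 = (1/2)[cos(π/6-2π/45) - cos(π/6+2π/45)]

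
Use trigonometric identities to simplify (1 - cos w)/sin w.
(1 - cos w)/sin w = tan(w/2) (using Half angle)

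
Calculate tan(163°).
tan(163°) = -0.3057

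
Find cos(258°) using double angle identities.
cos(258°) = cos²129° - sin²129° = -0.2079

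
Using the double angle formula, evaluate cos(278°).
cos(278°) = cos²139° - sin²139° = 0.1392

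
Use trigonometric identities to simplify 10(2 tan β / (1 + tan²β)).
10(2 tan β / (1 + tan²β)) = 10(sin(2β)) (using Double angle)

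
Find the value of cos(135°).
cos(135°) = -√2/2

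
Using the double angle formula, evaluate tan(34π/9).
tan(34π/9) = 2 tan 17π/9 / (1 - tan²17π/9) = -0.8391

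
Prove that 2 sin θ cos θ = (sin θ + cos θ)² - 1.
RHS = sin²θ + 2 sin θ cos θ + cos²θ - 1 = (sin²θ + cos²θ) + 2 sin θ cos θ - 1 = 1 + 2 sin θ cos θ - 1 = 2 sin θ cos θ = LHS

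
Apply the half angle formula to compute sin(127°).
sin(127°) = √((1 - cos 254°)/2) = 0.7986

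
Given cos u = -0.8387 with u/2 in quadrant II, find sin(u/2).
sin(u/2) = ±√((1 - cos u)/2); positive since u/2 ∈ QII, so sin(u/2) = 0.9588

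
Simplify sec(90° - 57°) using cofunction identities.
sec(90° - 57°) = csc(57°)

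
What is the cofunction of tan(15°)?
tan(15°) = cot(90° - 15°) = cot(75°)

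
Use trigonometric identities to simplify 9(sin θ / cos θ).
9(sin θ / cos θ) = 9(tan θ) (using Quotient identity)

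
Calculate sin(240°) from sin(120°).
sin(240°) = 2 sin 120° cos 120° = -√3/2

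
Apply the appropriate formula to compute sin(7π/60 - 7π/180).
sin(7π/60 - 7π/180) = sin 7π/60 cos 7π/180 - cos 7π/60 sin 7π/180 = 0.2419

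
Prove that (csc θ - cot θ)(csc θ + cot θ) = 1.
LHS = csc²θ - cot²θ = (1 + cot²θ) - cot²θ = 1 = RHS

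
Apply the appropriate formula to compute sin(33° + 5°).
sin(33° + 5°) = sin 33° cos 5° + cos 33° sin 5° = 0.6157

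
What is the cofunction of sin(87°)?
sin(87°) = cos(90° - 87°) = cos(3°)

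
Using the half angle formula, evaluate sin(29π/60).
sin(29π/60) = √((1 - cos 29π/30)/2) = 0.9986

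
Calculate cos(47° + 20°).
cos(47° + 20°) = cos 47° cos 20° - sin 47° sin 20° = 0.3907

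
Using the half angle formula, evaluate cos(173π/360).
cos(173π/360) = √((1 + cos 173π/180)/2) = 0.06105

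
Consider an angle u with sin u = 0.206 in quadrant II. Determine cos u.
cos u = ±√(1 - sin²u) = -0.9786 (negative in QII)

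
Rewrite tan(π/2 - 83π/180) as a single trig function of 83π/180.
tan(π/2 - 83π/180) = cot(83π/180)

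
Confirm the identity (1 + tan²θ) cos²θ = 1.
LHS = sec²θ · cos²θ = (1/cos²θ) · cos²θ = 1 = RHS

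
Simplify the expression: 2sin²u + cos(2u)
2sin²u + cos(2u) = 1 (using Double angle)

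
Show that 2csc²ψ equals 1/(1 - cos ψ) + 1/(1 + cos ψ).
RHS = [(1 + cos ψ) + (1 - cos ψ)] / [(1 - cos ψ)(1 + cos ψ)] = 2/(1 - cos²ψ) = 2/sin²ψ = 2csc²ψ = LHS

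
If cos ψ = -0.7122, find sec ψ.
sec ψ = 1/cos ψ = -1.404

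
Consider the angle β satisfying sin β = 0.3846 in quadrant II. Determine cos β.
cos β = ±√(1 - sin²β) = -0.9231 (negative in QII)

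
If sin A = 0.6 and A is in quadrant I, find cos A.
cos A = 0.8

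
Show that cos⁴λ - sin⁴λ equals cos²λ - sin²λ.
LHS = (cos²λ - sin²λ)(cos²λ + sin²λ) = (cos²λ - sin²λ) · 1 = cos²λ - sin²λ = RHS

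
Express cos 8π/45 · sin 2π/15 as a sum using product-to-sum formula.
cos 8π/45 sin 2π/15 = (1/2)[sin(8π/45+2π/15) - sin(8π/45-2π/15)]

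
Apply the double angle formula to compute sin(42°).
sin(42°) = 2 sin 21° cos 21° = 0.6691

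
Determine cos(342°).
cos(342°) = 0.9511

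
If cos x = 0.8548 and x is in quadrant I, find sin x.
sin x = 0.519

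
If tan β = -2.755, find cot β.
cot β = 1/tan β = -0.363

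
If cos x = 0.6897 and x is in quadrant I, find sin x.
sin x = 0.7241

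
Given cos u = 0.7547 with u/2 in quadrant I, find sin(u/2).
sin(u/2) = ±√((1 - cos u)/2); positive since u/2 ∈ QI, so sin(u/2) = 0.3502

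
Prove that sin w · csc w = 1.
LHS = sin w · (1/sin w) = 1 = RHS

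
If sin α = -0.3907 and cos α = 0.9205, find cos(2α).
cos(2α) = cos²α - sin²α = 0.6947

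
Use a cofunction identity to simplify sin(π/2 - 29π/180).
sin(π/2 - 29π/180) = cos(29π/180)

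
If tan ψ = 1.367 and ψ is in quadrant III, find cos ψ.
cos ψ = -0.5904 (using tan²ψ + 1 = sec²ψ)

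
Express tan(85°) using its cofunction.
tan(85°) = cot(90° - 85°) = cot(5°)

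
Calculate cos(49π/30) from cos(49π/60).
cos(49π/30) = cos²49π/60 - sin²49π/60 = 0.4067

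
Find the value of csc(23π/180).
csc(23π/180) = 2.559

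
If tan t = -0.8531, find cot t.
cot t = 1/tan t = -1.172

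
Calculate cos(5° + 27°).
cos(5° + 27°) = cos 5° cos 27° - sin 5° sin 27° = 0.848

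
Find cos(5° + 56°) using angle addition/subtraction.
cos(5° + 56°) = cos 5° cos 56° - sin 5° sin 56° = 0.4848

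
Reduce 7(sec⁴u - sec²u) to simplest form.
7(sec⁴u - sec²u) = 7(tan⁴u + tan²u) (using Pythagorean)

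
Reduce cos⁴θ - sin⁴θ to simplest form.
cos⁴θ - sin⁴θ = cos(2θ) (using Factoring + double angle)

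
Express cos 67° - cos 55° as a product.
cos 67° - cos 55° = -2 sin(61°) sin(6°)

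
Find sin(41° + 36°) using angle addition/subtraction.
sin(41° + 36°) = sin 41° cos 36° + cos 41° sin 36° = 0.9744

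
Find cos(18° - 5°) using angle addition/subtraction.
cos(18° - 5°) = cos 18° cos 5° + sin 18° sin 5° = 0.9744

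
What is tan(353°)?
tan(353°) = -0.1228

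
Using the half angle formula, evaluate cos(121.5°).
cos(121.5°) = -√((1 + cos 243°)/2) = -0.5225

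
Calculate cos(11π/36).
cos(11π/36) = 0.5736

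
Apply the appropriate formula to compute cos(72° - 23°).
cos(72° - 23°) = cos 72° cos 23° + sin 72° sin 23° = 0.6561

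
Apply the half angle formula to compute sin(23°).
sin(23°) = √((1 - cos 46°)/2) = 0.3907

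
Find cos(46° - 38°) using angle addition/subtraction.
cos(46° - 38°) = cos 46° cos 38° + sin 46° sin 38° = 0.9903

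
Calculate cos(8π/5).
cos(8π/5) = 0.309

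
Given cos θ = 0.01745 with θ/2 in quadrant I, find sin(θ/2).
sin(θ/2) = ±√((1 - cos θ)/2); positive since θ/2 ∈ QI, so sin(θ/2) = 0.7009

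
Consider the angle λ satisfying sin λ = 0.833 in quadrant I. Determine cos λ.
cos λ = √(1 - sin²λ) = 0.5533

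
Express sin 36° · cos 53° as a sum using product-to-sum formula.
sin 36° cos 53° = (1/2)[sin(36°+53°) + sin(36°-53°)]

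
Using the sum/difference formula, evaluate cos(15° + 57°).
cos(15° + 57°) = cos 15° cos 57° - sin 15° sin 57° = 0.309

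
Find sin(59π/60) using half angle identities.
sin(59π/60) = √((1 - cos 59π/30)/2) = 0.05234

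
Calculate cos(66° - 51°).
cos(66° - 51°) = cos 66° cos 51° + sin 66° sin 51° = (√6+√2)/4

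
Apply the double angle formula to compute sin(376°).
sin(376°) = 2 sin 188° cos 188° = 0.2756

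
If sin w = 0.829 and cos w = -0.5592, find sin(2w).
sin(2w) = 2 sin w cos w = -0.9272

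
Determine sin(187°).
sin(187°) = -0.1219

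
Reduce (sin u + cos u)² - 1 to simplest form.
(sin u + cos u)² - 1 = sin(2u) (using Pythagorean + double angle)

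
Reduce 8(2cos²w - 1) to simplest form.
8(2cos²w - 1) = 8(cos(2w)) (using Double angle)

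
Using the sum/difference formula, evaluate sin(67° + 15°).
sin(67° + 15°) = sin 67° cos 15° + cos 67° sin 15° = 0.9903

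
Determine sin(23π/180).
sin(23π/180) = 0.3907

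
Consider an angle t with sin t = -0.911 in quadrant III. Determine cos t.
cos t = ±√(1 - sin²t) = -0.4124 (negative in QIII)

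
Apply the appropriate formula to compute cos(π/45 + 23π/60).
cos(π/45 + 23π/60) = cos π/45 cos 23π/60 - sin π/45 sin 23π/60 = 0.2924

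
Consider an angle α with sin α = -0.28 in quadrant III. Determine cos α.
cos α = ±√(1 - sin²α) = -0.96 (negative in QIII)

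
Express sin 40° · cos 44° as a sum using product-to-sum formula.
sin 40° cos 44° = (1/2)[sin(40°+44°) + sin(40°-44°)]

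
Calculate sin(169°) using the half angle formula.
sin(169°) = √((1 - cos 338°)/2) = 0.1908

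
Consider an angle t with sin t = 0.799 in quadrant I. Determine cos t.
cos t = √(1 - sin²t) = 0.6013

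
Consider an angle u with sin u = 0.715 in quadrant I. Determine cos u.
cos u = √(1 - sin²u) = 0.6991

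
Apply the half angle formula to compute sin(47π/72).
sin(47π/72) = √((1 - cos 47π/36)/2) = 0.887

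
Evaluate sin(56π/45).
sin(56π/45) = -0.6947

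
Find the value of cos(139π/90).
cos(139π/90) = 0.1392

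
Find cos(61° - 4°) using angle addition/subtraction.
cos(61° - 4°) = cos 61° cos 4° + sin 61° sin 4° = 0.5446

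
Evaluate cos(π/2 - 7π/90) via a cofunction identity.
cos(π/2 - 7π/90) = sin(7π/90) = 0.2419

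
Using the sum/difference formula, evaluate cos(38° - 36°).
cos(38° - 36°) = cos 38° cos 36° + sin 38° sin 36° = 0.9994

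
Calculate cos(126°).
cos(126°) = -0.5878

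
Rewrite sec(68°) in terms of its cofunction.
sec(68°) = csc(90° - 68°) = csc(22°)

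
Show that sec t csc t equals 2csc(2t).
RHS = 2/sin(2t) = 2/(2 sin t cos t) = 1/(sin t cos t) = (1/cos t)(1/sin t) = sec t csc t = LHS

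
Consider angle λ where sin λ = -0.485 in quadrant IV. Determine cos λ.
cos λ = √(1 - sin²λ) = 0.8745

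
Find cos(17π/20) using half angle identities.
cos(17π/20) = -√((1 + cos 17π/10)/2) = -0.891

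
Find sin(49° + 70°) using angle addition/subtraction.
sin(49° + 70°) = sin 49° cos 70° + cos 49° sin 70° = 0.8746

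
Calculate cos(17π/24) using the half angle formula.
cos(17π/24) = -√((1 + cos 17π/12)/2) = -0.6088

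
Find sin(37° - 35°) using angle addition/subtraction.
sin(37° - 35°) = sin 37° cos 35° - cos 37° sin 35° = 0.0349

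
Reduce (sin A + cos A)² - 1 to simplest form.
(sin A + cos A)² - 1 = sin(2A) (using Pythagorean + double angle)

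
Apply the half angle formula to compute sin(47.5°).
sin(47.5°) = √((1 - cos 95°)/2) = 0.7373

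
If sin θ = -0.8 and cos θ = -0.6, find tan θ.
tan θ = sin θ / cos θ = 1.333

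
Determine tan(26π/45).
tan(26π/45) = -4.011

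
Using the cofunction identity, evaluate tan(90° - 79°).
tan(90° - 79°) = cot(79°) = 0.1944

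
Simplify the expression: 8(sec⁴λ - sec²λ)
8(sec⁴λ - sec²λ) = 8(tan⁴λ + tan²λ) (using Pythagorean)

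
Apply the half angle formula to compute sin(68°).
sin(68°) = √((1 - cos 136°)/2) = 0.9272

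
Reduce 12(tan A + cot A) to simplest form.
12(tan A + cot A) = 12(sec A csc A) (using Quotient identities)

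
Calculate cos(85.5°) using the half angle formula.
cos(85.5°) = √((1 + cos 171°)/2) = 0.07846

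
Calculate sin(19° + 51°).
sin(19° + 51°) = sin 19° cos 51° + cos 19° sin 51° = 0.9397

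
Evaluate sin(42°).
sin(42°) = 0.6691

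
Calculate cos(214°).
cos(214°) = -0.829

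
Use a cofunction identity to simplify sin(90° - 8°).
sin(90° - 8°) = cos(8°)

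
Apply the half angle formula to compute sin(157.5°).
sin(157.5°) = √((1 - cos 315°)/2) = √(2-√2)/2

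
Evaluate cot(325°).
cot(325°) = -1.428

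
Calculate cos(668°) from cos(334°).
cos(668°) = 2cos²334° - 1 = 0.6157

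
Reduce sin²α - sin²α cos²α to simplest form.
sin²α - sin²α cos²α = sin⁴α (using Factoring)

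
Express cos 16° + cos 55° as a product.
cos 16° + cos 55° = 2 cos(35.5°) cos(-19.5°)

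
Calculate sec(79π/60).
sec(79π/60) = -1.836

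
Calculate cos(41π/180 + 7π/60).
cos(41π/180 + 7π/60) = cos 41π/180 cos 7π/60 - sin 41π/180 sin 7π/60 = 0.4695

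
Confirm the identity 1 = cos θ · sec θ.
RHS = cos θ · (1/cos θ) = 1 = LHS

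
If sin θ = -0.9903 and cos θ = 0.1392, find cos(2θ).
cos(2θ) = cos²θ - sin²θ = -0.9613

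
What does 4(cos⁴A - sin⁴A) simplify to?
4(cos⁴A - sin⁴A) = 4(cos(2A)) (using Factoring + double angle)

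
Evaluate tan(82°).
tan(82°) = 7.115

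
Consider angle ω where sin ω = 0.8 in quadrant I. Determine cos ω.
cos ω = √(1 - sin²ω) = 0.6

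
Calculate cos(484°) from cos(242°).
cos(484°) = cos²242° - sin²242° = -0.5592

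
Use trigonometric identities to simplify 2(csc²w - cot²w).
2(csc²w - cot²w) = 2 (using Pythagorean identity)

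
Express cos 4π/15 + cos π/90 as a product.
cos 4π/15 + cos π/90 = 2 cos(5π/36) cos(23π/180)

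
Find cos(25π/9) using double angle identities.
cos(25π/9) = cos²25π/18 - sin²25π/18 = -0.766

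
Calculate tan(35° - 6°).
tan(35° - 6°) = (tan 35° - tan 6°)/(1 + tan 35° tan 6°) = 0.5543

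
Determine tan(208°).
tan(208°) = 0.5317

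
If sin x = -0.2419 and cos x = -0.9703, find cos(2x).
cos(2x) = cos²x - sin²x = 0.883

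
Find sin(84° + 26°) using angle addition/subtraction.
sin(84° + 26°) = sin 84° cos 26° + cos 84° sin 26° = 0.9397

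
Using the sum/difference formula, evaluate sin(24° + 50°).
sin(24° + 50°) = sin 24° cos 50° + cos 24° sin 50° = 0.9613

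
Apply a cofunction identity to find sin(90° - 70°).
sin(90° - 70°) = cos(70°) = 0.342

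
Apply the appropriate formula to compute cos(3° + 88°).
cos(3° + 88°) = cos 3° cos 88° - sin 3° sin 88° = -0.01745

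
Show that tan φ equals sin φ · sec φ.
RHS = sin φ · (1/cos φ) = sin φ/cos φ = tan φ = LHS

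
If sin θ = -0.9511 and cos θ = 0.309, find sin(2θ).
sin(2θ) = 2 sin θ cos θ = -0.5878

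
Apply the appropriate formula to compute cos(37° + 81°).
cos(37° + 81°) = cos 37° cos 81° - sin 37° sin 81° = -0.4695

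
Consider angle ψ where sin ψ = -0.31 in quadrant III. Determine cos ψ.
cos ψ = ±√(1 - sin²ψ) = -0.9507 (negative in QIII)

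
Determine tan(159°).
tan(159°) = -0.3839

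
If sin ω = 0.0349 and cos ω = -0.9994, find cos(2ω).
cos(2ω) = cos²ω - sin²ω = 0.9976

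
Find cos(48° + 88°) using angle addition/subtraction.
cos(48° + 88°) = cos 48° cos 88° - sin 48° sin 88° = -0.7193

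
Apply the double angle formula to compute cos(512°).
cos(512°) = cos²256° - sin²256° = -0.8829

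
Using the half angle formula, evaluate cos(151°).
cos(151°) = -√((1 + cos 302°)/2) = -0.8746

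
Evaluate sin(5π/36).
sin(5π/36) = 0.4226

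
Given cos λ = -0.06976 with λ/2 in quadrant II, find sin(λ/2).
sin(λ/2) = ±√((1 - cos λ)/2); positive since λ/2 ∈ QII, so sin(λ/2) = 0.7314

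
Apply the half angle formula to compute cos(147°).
cos(147°) = -√((1 + cos 294°)/2) = -0.8387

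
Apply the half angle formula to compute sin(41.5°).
sin(41.5°) = √((1 - cos 83°)/2) = 0.6626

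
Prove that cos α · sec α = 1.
LHS = cos α · (1/cos α) = 1 = RHS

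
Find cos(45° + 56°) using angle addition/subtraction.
cos(45° + 56°) = cos 45° cos 56° - sin 45° sin 56° = -0.1908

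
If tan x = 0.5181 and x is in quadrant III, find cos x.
cos x = -0.8879 (using tan²x + 1 = sec²x)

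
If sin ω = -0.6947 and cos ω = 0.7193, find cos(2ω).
cos(2ω) = cos²ω - sin²ω = 0.03478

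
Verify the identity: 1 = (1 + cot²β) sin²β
RHS = csc²β · sin²β = (1/sin²β) · sin²β = 1 = LHS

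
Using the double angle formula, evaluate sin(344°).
sin(344°) = 2 sin 172° cos 172° = -0.2756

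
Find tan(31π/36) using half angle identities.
tan(31π/36) = sin 31π/18 / (1 + cos 31π/18) = -0.4663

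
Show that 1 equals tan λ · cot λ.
RHS = (sin λ/cos λ) · (cos λ/sin λ) = 1 = LHS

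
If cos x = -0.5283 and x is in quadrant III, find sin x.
sin x = -0.8491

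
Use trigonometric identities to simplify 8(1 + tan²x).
8(1 + tan²x) = 8(sec²x) (using Pythagorean identity)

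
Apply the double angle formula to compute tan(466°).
tan(466°) = 2 tan 233° / (1 - tan²233°) = -3.487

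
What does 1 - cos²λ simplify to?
1 - cos²λ = sin²λ (using Pythagorean identity)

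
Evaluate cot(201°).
cot(201°) = 2.605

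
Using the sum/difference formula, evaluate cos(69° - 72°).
cos(69° - 72°) = cos 69° cos 72° + sin 69° sin 72° = 0.9986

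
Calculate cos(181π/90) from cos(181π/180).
cos(181π/90) = cos²181π/180 - sin²181π/180 = 0.9994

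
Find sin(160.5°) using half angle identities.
sin(160.5°) = √((1 - cos 321°)/2) = 0.3338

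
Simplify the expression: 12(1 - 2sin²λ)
12(1 - 2sin²λ) = 12(cos(2λ)) (using Double angle)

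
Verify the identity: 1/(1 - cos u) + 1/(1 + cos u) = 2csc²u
LHS = [(1 + cos u) + (1 - cos u)] / [(1 - cos u)(1 + cos u)] = 2/(1 - cos²u) = 2/sin²u = 2csc²u = RHS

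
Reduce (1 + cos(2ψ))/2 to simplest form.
(1 + cos(2ψ))/2 = cos²ψ (using Power reduction)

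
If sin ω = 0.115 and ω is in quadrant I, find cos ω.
cos ω = 0.9934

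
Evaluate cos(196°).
cos(196°) = -0.9613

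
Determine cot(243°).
cot(243°) = 0.5095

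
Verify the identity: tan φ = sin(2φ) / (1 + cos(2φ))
RHS = 2 sin φ cos φ / (2cos²φ) = sin φ/cos φ = tan φ = LHS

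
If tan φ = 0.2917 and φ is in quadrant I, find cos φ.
cos φ = 0.96 (using tan²φ + 1 = sec²φ)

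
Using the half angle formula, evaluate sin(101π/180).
sin(101π/180) = √((1 - cos 101π/90)/2) = 0.9816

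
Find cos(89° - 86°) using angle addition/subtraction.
cos(89° - 86°) = cos 89° cos 86° + sin 89° sin 86° = 0.9986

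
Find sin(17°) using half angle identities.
sin(17°) = √((1 - cos 34°)/2) = 0.2924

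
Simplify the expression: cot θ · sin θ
cot θ · sin θ = cos θ (using Quotient identity)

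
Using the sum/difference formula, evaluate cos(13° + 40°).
cos(13° + 40°) = cos 13° cos 40° - sin 13° sin 40° = 0.6018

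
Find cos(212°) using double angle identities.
cos(212°) = cos²106° - sin²106° = -0.848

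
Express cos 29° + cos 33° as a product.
cos 29° + cos 33° = 2 cos(31°) cos(-2°)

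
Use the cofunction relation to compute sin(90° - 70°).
sin(90° - 70°) = cos(70°) = 0.342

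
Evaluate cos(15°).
cos(15°) = (√6+√2)/4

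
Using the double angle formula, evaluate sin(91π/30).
sin(91π/30) = 2 sin 91π/60 cos 91π/60 = -0.1045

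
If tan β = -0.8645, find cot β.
cot β = 1/tan β = -1.157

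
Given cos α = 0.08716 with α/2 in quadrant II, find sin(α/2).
sin(α/2) = ±√((1 - cos α)/2); positive since α/2 ∈ QII, so sin(α/2) = 0.6756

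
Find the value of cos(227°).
cos(227°) = -0.682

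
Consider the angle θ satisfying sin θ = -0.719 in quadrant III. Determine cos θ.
cos θ = ±√(1 - sin²θ) = -0.695 (negative in QIII)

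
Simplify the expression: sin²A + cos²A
sin²A + cos²A = 1 (using Pythagorean identity)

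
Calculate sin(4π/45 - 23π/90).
sin(4π/45 - 23π/90) = sin 4π/45 cos 23π/90 - cos 4π/45 sin 23π/90 = -1/2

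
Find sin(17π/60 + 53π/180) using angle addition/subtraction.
sin(17π/60 + 53π/180) = sin 17π/60 cos 53π/180 + cos 17π/60 sin 53π/180 = 0.9703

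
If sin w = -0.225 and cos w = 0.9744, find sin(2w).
sin(2w) = 2 sin w cos w = -0.4385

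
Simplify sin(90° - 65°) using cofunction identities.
sin(90° - 65°) = cos(65°)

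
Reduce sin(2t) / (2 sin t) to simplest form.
sin(2t) / (2 sin t) = cos t (using Double angle)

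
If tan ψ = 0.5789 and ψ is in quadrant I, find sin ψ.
sin ψ = 0.501 (using tan²ψ + 1 = sec²ψ)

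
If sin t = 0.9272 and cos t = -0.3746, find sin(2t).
sin(2t) = 2 sin t cos t = -0.6947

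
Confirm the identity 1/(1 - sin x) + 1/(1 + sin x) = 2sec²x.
LHS = [(1 + sin x) + (1 - sin x)] / [(1 - sin x)(1 + sin x)] = 2/(1 - sin²x) = 2/cos²x = 2sec²x = RHS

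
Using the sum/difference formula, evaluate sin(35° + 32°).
sin(35° + 32°) = sin 35° cos 32° + cos 35° sin 32° = 0.9205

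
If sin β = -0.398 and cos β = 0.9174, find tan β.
tan β = sin β / cos β = -0.4338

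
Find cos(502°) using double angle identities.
cos(502°) = cos²251° - sin²251° = -0.788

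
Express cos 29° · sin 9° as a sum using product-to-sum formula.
cos 29° sin 9° = (1/2)[sin(29°+9°) - sin(29°-9°)]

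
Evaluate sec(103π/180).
sec(103π/180) = -4.445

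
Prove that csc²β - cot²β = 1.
LHS = 1/sin²β - cos²β/sin²β = (1 - cos²β)/sin²β = sin²β/sin²β = 1 = RHS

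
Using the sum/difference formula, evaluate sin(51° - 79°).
sin(51° - 79°) = sin 51° cos 79° - cos 51° sin 79° = -0.4695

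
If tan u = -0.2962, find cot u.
cot u = 1/tan u = -3.376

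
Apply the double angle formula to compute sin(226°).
sin(226°) = 2 sin 113° cos 113° = -0.7193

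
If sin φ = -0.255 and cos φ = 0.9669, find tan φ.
tan φ = sin φ / cos φ = -0.2637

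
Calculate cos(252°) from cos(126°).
cos(252°) = cos²126° - sin²126° = -0.309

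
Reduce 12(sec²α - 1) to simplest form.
12(sec²α - 1) = 12(tan²α) (using Pythagorean identity)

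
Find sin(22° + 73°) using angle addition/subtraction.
sin(22° + 73°) = sin 22° cos 73° + cos 22° sin 73° = 0.9962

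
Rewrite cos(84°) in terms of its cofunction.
cos(84°) = sin(90° - 84°) = sin(6°)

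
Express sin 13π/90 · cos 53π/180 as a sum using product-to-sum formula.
sin 13π/90 cos 53π/180 = (1/2)[sin(13π/90+53π/180) + sin(13π/90-53π/180)]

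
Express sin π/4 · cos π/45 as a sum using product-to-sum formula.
sin π/4 cos π/45 = (1/2)[sin(π/4+π/45) + sin(π/4-π/45)]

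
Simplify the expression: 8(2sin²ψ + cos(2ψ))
8(2sin²ψ + cos(2ψ)) = 8 (using Double angle)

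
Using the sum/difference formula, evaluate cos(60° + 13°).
cos(60° + 13°) = cos 60° cos 13° - sin 60° sin 13° = 0.2924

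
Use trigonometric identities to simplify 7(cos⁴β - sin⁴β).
7(cos⁴β - sin⁴β) = 7(cos(2β)) (using Factoring + double angle)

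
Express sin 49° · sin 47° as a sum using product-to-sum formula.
sin 49° sin 47° = (1/2)[cos(49°-47°) - cos(49°+47°)]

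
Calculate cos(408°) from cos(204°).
cos(408°) = cos²204° - sin²204° = 0.6691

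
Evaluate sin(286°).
sin(286°) = -0.9613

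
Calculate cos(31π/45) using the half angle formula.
cos(31π/45) = -√((1 + cos 62π/45)/2) = -0.5592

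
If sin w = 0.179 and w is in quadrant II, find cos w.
cos w = -0.9838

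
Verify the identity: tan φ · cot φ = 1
LHS = (sin φ/cos φ) · (cos φ/sin φ) = 1 = RHS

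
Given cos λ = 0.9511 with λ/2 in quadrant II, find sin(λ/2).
sin(λ/2) = ±√((1 - cos λ)/2); positive since λ/2 ∈ QII, so sin(λ/2) = 0.1564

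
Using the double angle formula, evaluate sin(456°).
sin(456°) = 2 sin 228° cos 228° = 0.9945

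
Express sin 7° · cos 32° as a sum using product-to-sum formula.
sin 7° cos 32° = (1/2)[sin(7°+32°) + sin(7°-32°)]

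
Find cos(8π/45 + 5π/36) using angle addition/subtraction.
cos(8π/45 + 5π/36) = cos 8π/45 cos 5π/36 - sin 8π/45 sin 5π/36 = 0.5446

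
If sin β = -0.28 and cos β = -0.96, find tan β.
tan β = sin β / cos β = 0.2917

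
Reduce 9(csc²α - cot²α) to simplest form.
9(csc²α - cot²α) = 9 (using Pythagorean identity)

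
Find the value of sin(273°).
sin(273°) = -0.9986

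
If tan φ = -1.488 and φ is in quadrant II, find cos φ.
cos φ = -0.5578 (using tan²φ + 1 = sec²φ)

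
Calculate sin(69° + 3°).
sin(69° + 3°) = sin 69° cos 3° + cos 69° sin 3° = 0.9511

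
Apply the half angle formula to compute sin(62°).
sin(62°) = √((1 - cos 124°)/2) = 0.8829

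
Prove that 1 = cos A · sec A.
RHS = cos A · (1/cos A) = 1 = LHS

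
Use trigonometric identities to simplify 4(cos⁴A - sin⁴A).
4(cos⁴A - sin⁴A) = 4(cos(2A)) (using Factoring + double angle)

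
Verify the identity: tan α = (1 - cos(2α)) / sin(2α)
RHS = 2sin²α / (2 sin α cos α) = sin α/cos α = tan α = LHS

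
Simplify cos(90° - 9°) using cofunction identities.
cos(90° - 9°) = sin(9°)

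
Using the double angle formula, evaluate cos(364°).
cos(364°) = cos²182° - sin²182° = 0.9976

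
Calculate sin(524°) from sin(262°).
sin(524°) = 2 sin 262° cos 262° = 0.2756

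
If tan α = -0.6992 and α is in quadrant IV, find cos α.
cos α = 0.8195 (using tan²α + 1 = sec²α)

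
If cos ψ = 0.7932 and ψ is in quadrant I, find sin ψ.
sin ψ = 0.609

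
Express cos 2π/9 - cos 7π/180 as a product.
cos 2π/9 - cos 7π/180 = -2 sin(47π/360) sin(11π/120)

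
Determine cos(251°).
cos(251°) = -0.3256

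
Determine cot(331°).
cot(331°) = -1.804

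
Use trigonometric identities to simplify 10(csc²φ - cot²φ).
10(csc²φ - cot²φ) = 10 (using Pythagorean identity)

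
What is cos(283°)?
cos(283°) = 0.225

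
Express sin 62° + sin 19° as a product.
sin 62° + sin 19° = 2 sin(40.5°) cos(21.5°)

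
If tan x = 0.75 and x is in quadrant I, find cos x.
cos x = 0.8 (using tan²x + 1 = sec²x)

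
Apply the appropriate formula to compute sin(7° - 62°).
sin(7° - 62°) = sin 7° cos 62° - cos 7° sin 62° = -0.8192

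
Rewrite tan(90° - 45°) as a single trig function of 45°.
tan(90° - 45°) = cot(45°)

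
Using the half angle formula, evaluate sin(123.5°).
sin(123.5°) = √((1 - cos 247°)/2) = 0.8339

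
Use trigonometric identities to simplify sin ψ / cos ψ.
sin ψ / cos ψ = tan ψ (using Quotient identity)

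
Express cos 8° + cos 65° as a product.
cos 8° + cos 65° = 2 cos(36.5°) cos(-28.5°)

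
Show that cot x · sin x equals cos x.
LHS = (cos x/sin x) · sin x = cos x = RHS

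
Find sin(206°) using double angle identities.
sin(206°) = 2 sin 103° cos 103° = -0.4384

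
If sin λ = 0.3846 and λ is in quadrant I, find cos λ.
cos λ = 0.9231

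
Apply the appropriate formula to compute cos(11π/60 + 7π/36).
cos(11π/60 + 7π/36) = cos 11π/60 cos 7π/36 - sin 11π/60 sin 7π/36 = 0.3746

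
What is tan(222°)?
tan(222°) = 0.9004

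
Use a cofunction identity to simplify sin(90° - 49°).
sin(90° - 49°) = cos(49°)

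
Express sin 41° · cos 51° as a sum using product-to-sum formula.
sin 41° cos 51° = (1/2)[sin(41°+51°) + sin(41°-51°)]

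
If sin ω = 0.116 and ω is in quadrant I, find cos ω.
cos ω = 0.9932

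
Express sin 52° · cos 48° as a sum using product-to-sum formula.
sin 52° cos 48° = (1/2)[sin(52°+48°) + sin(52°-48°)]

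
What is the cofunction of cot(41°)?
cot(41°) = tan(90° - 41°) = tan(49°)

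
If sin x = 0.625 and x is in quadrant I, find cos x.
cos x = 0.7806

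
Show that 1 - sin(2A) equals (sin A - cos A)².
RHS = sin²A - 2 sin A cos A + cos²A = (sin²A + cos²A) - 2 sin A cos A = 1 - sin(2A) = LHS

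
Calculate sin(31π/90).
sin(31π/90) = 0.8829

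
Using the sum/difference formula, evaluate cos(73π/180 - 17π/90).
cos(73π/180 - 17π/90) = cos 73π/180 cos 17π/90 + sin 73π/180 sin 17π/90 = 0.7771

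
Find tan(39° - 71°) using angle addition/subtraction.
tan(39° - 71°) = (tan 39° - tan 71°)/(1 + tan 39° tan 71°) = -0.6249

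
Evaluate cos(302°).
cos(302°) = 0.5299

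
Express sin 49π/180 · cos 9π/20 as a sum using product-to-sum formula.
sin 49π/180 cos 9π/20 = (1/2)[sin(49π/180+9π/20) + sin(49π/180-9π/20)]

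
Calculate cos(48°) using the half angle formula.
cos(48°) = √((1 + cos 96°)/2) = 0.6691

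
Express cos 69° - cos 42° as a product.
cos 69° - cos 42° = -2 sin(55.5°) sin(13.5°)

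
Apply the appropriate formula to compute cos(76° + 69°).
cos(76° + 69°) = cos 76° cos 69° - sin 76° sin 69° = -0.8192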